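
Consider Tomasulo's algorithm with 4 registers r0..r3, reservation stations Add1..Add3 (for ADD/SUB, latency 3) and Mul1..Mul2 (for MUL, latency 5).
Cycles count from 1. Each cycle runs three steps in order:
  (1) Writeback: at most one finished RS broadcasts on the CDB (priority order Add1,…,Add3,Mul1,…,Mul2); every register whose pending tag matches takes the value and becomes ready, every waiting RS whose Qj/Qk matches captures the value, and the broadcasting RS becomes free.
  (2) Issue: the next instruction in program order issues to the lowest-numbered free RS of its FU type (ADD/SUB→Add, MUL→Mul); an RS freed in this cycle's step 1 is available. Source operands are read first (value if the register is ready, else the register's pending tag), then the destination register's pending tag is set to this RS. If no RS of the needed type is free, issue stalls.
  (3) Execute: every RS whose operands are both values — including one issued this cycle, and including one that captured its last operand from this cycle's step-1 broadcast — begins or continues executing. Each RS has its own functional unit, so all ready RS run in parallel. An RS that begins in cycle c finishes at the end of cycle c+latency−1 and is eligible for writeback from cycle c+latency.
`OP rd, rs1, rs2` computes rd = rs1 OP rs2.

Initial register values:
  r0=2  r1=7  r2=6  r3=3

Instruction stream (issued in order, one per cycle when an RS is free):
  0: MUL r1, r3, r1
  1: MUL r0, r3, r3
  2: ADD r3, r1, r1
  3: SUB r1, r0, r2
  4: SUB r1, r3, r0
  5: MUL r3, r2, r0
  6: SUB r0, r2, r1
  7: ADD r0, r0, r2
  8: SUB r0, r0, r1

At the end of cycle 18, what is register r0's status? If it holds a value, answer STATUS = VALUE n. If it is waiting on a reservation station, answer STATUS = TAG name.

STATUS = TAG Add3

cycle 1: issue MUL r1<-Mul1 // r0:2,r1:Mul1,r2:6,r3:3
cycle 2: issue MUL r0<-Mul2 // r0:Mul2,r1:Mul1,r2:6,r3:3
cycle 3: issue ADD r3<-Add1 // r0:Mul2,r1:Mul1,r2:6,r3:Add1
cycle 4: issue SUB r1<-Add2 // r0:Mul2,r1:Add2,r2:6,r3:Add1
cycle 5: issue SUB r1<-Add3 // r0:Mul2,r1:Add3,r2:6,r3:Add1
cycle 6: CDB Mul1=21; issue MUL r3<-Mul1 // r0:Mul2,r1:Add3,r2:6,r3:Mul1
cycle 7: CDB Mul2=9; stall // r0:9,r1:Add3,r2:6,r3:Mul1
cycle 8: stall // r0:9,r1:Add3,r2:6,r3:Mul1
cycle 9: CDB Add1=42; issue SUB r0<-Add1 // r0:Add1,r1:Add3,r2:6,r3:Mul1
cycle 10: CDB Add2=3; issue ADD r0<-Add2 // r0:Add2,r1:Add3,r2:6,r3:Mul1
cycle 11: stall // r0:Add2,r1:Add3,r2:6,r3:Mul1
cycle 12: CDB Add3=33; issue SUB r0<-Add3 // r0:Add3,r1:33,r2:6,r3:Mul1
cycle 13: CDB Mul1=54 // r0:Add3,r1:33,r2:6,r3:54
cycle 14: - // r0:Add3,r1:33,r2:6,r3:54
cycle 15: CDB Add1=-27 // r0:Add3,r1:33,r2:6,r3:54
cycle 16: - // r0:Add3,r1:33,r2:6,r3:54
cycle 17: - // r0:Add3,r1:33,r2:6,r3:54
cycle 18: CDB Add2=-21 // r0:Add3,r1:33,r2:6,r3:54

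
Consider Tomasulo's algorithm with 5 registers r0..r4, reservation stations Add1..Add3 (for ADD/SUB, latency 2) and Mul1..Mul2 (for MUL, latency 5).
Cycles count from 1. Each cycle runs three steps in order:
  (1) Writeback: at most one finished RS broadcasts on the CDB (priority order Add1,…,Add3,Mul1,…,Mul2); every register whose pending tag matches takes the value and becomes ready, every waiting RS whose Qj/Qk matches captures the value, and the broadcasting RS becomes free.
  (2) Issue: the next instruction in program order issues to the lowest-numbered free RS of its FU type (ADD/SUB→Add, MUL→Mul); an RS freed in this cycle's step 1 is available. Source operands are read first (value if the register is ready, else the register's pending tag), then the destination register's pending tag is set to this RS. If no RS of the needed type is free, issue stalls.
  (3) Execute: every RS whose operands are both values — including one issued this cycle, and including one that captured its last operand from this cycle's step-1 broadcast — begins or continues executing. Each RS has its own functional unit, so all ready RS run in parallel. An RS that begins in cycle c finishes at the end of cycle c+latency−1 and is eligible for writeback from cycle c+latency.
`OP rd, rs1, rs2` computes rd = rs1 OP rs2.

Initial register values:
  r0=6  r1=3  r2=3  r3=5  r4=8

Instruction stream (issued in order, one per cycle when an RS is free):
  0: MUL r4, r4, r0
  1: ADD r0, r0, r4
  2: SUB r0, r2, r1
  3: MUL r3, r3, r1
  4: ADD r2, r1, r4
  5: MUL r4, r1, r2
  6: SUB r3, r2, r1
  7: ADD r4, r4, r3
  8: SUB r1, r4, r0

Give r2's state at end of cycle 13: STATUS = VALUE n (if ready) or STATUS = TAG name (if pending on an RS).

  c1: issue MUL r4<-Mul1  regs: r0:6,r1:3,r2:3,r3:5,r4:Mul1
  c2: issue ADD r0<-Add1  regs: r0:Add1,r1:3,r2:3,r3:5,r4:Mul1
  c3: issue SUB r0<-Add2  regs: r0:Add2,r1:3,r2:3,r3:5,r4:Mul1
  c4: issue MUL r3<-Mul2  regs: r0:Add2,r1:3,r2:3,r3:Mul2,r4:Mul1
  c5: CDB Add2=0; issue ADD r2<-Add2  regs: r0:0,r1:3,r2:Add2,r3:Mul2,r4:Mul1
  c6: CDB Mul1=48; issue MUL r4<-Mul1  regs: r0:0,r1:3,r2:Add2,r3:Mul2,r4:Mul1
  c7: issue SUB r3<-Add3  regs: r0:0,r1:3,r2:Add2,r3:Add3,r4:Mul1
  c8: CDB Add1=54; issue ADD r4<-Add1  regs: r0:0,r1:3,r2:Add2,r3:Add3,r4:Add1
  c9: CDB Add2=51; issue SUB r1<-Add2  regs: r0:0,r1:Add2,r2:51,r3:Add3,r4:Add1
  c10: CDB Mul2=15  regs: r0:0,r1:Add2,r2:51,r3:Add3,r4:Add1
  c11: CDB Add3=48  regs: r0:0,r1:Add2,r2:51,r3:48,r4:Add1
  c12: -  regs: r0:0,r1:Add2,r2:51,r3:48,r4:Add1
  c13: -  regs: r0:0,r1:Add2,r2:51,r3:48,r4:Add1

STATUS = VALUE 51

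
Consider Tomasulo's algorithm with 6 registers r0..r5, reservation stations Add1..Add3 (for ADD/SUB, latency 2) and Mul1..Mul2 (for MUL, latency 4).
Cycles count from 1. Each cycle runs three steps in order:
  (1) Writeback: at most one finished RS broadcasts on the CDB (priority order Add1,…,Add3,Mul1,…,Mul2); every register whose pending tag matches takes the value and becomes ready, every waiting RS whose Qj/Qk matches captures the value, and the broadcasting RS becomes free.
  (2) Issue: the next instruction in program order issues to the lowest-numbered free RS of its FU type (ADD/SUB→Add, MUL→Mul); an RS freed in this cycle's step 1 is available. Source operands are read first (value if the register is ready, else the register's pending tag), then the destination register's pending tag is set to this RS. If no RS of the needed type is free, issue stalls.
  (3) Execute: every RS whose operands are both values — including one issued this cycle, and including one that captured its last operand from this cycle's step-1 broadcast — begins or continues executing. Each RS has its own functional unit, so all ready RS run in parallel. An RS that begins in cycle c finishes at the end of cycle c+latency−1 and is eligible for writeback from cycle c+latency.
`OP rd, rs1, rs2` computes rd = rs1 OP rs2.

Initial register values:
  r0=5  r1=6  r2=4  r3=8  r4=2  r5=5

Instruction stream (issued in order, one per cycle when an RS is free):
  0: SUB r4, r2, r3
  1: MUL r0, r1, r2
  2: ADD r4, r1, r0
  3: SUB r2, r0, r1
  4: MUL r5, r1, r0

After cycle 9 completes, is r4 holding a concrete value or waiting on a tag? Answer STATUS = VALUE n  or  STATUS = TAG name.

STATUS = VALUE 30

cycle 1: issue SUB r4<-Add1 // r0:5,r1:6,r2:4,r3:8,r4:Add1,r5:5
cycle 2: issue MUL r0<-Mul1 // r0:Mul1,r1:6,r2:4,r3:8,r4:Add1,r5:5
cycle 3: CDB Add1=-4; issue ADD r4<-Add1 // r0:Mul1,r1:6,r2:4,r3:8,r4:Add1,r5:5
cycle 4: issue SUB r2<-Add2 // r0:Mul1,r1:6,r2:Add2,r3:8,r4:Add1,r5:5
cycle 5: issue MUL r5<-Mul2 // r0:Mul1,r1:6,r2:Add2,r3:8,r4:Add1,r5:Mul2
cycle 6: CDB Mul1=24 // r0:24,r1:6,r2:Add2,r3:8,r4:Add1,r5:Mul2
cycle 7: - // r0:24,r1:6,r2:Add2,r3:8,r4:Add1,r5:Mul2
cycle 8: CDB Add1=30 // r0:24,r1:6,r2:Add2,r3:8,r4:30,r5:Mul2
cycle 9: CDB Add2=18 // r0:24,r1:6,r2:18,r3:8,r4:30,r5:Mul2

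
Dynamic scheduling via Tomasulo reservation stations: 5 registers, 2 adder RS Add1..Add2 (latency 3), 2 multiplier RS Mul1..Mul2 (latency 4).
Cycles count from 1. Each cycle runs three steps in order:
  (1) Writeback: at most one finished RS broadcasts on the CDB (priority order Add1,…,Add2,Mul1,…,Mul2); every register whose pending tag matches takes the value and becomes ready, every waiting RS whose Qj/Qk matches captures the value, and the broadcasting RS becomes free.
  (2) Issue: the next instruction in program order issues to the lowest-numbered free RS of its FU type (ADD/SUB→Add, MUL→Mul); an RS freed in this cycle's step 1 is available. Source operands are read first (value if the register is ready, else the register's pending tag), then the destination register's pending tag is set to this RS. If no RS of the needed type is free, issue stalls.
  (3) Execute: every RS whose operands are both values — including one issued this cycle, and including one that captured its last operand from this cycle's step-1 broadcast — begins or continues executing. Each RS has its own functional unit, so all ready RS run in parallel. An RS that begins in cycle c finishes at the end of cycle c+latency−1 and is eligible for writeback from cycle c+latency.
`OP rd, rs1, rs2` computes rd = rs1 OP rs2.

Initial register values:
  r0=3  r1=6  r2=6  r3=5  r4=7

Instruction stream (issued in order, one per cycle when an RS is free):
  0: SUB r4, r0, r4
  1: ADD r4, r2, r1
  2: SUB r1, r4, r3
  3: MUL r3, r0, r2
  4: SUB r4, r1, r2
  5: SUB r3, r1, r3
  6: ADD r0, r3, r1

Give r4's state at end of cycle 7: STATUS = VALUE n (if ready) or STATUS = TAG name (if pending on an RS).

STATUS = TAG Add2

c1: issue SUB r4<-Add1 | r0:3,r1:6,r2:6,r3:5,r4:Add1
c2: issue ADD r4<-Add2 | r0:3,r1:6,r2:6,r3:5,r4:Add2
c3: stall | r0:3,r1:6,r2:6,r3:5,r4:Add2
c4: CDB Add1=-4; issue SUB r1<-Add1 | r0:3,r1:Add1,r2:6,r3:5,r4:Add2
c5: CDB Add2=12; issue MUL r3<-Mul1 | r0:3,r1:Add1,r2:6,r3:Mul1,r4:12
c6: issue SUB r4<-Add2 | r0:3,r1:Add1,r2:6,r3:Mul1,r4:Add2
c7: stall | r0:3,r1:Add1,r2:6,r3:Mul1,r4:Add2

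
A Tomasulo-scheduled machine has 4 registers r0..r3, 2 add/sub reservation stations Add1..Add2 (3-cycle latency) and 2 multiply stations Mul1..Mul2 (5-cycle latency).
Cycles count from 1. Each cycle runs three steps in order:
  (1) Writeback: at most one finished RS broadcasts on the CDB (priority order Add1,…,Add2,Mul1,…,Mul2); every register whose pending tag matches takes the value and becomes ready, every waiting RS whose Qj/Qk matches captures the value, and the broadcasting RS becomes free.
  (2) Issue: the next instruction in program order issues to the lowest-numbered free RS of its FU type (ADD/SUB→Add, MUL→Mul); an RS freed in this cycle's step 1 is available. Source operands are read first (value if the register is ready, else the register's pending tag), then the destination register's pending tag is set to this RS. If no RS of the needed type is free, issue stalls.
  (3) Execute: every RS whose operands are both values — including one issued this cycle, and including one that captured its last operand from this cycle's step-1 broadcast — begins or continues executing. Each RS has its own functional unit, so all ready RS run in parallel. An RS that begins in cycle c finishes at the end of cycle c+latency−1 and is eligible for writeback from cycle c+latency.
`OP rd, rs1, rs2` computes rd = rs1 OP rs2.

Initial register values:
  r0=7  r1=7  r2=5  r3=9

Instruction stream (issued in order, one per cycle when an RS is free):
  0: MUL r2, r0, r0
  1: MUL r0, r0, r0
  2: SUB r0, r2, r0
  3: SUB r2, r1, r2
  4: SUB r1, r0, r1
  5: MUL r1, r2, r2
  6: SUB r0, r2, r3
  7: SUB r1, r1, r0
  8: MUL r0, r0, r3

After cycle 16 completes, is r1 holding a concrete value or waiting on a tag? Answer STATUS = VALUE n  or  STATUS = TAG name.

STATUS = TAG Add2

  c1: issue MUL r2<-Mul1  regs: r0:7,r1:7,r2:Mul1,r3:9
  c2: issue MUL r0<-Mul2  regs: r0:Mul2,r1:7,r2:Mul1,r3:9
  c3: issue SUB r0<-Add1  regs: r0:Add1,r1:7,r2:Mul1,r3:9
  c4: issue SUB r2<-Add2  regs: r0:Add1,r1:7,r2:Add2,r3:9
  c5: stall  regs: r0:Add1,r1:7,r2:Add2,r3:9
  c6: CDB Mul1=49; stall  regs: r0:Add1,r1:7,r2:Add2,r3:9
  c7: CDB Mul2=49; stall  regs: r0:Add1,r1:7,r2:Add2,r3:9
  c8: stall  regs: r0:Add1,r1:7,r2:Add2,r3:9
  c9: CDB Add2=-42; issue SUB r1<-Add2  regs: r0:Add1,r1:Add2,r2:-42,r3:9
  c10: CDB Add1=0; issue MUL r1<-Mul1  regs: r0:0,r1:Mul1,r2:-42,r3:9
  c11: issue SUB r0<-Add1  regs: r0:Add1,r1:Mul1,r2:-42,r3:9
  c12: stall  regs: r0:Add1,r1:Mul1,r2:-42,r3:9
  c13: CDB Add2=-7; issue SUB r1<-Add2  regs: r0:Add1,r1:Add2,r2:-42,r3:9
  c14: CDB Add1=-51; issue MUL r0<-Mul2  regs: r0:Mul2,r1:Add2,r2:-42,r3:9
  c15: CDB Mul1=1764  regs: r0:Mul2,r1:Add2,r2:-42,r3:9
  c16: -  regs: r0:Mul2,r1:Add2,r2:-42,r3:9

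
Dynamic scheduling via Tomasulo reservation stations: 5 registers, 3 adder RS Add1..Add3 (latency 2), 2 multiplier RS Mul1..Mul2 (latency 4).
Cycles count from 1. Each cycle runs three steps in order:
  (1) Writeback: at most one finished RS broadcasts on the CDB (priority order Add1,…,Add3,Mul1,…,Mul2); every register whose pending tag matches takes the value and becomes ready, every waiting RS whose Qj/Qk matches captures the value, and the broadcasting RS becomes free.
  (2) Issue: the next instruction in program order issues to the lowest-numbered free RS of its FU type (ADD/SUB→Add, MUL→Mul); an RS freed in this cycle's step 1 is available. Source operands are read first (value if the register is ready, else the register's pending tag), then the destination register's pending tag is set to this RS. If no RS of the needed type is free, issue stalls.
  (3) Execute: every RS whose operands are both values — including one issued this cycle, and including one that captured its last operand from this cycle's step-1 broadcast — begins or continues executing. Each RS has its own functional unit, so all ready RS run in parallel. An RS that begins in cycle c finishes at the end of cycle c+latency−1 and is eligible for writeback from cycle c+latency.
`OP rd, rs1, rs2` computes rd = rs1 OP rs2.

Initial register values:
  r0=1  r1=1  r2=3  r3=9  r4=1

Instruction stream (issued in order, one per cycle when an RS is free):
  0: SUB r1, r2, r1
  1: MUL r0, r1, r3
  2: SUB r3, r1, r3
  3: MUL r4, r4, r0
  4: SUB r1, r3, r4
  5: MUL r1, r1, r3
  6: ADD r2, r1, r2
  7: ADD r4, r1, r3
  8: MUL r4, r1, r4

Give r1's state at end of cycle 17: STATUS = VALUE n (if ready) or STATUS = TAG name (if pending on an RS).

  c1: issue SUB r1<-Add1  regs: r0:1,r1:Add1,r2:3,r3:9,r4:1
  c2: issue MUL r0<-Mul1  regs: r0:Mul1,r1:Add1,r2:3,r3:9,r4:1
  c3: CDB Add1=2; issue SUB r3<-Add1  regs: r0:Mul1,r1:2,r2:3,r3:Add1,r4:1
  c4: issue MUL r4<-Mul2  regs: r0:Mul1,r1:2,r2:3,r3:Add1,r4:Mul2
  c5: CDB Add1=-7; issue SUB r1<-Add1  regs: r0:Mul1,r1:Add1,r2:3,r3:-7,r4:Mul2
  c6: stall  regs: r0:Mul1,r1:Add1,r2:3,r3:-7,r4:Mul2
  c7: CDB Mul1=18; issue MUL r1<-Mul1  regs: r0:18,r1:Mul1,r2:3,r3:-7,r4:Mul2
  c8: issue ADD r2<-Add2  regs: r0:18,r1:Mul1,r2:Add2,r3:-7,r4:Mul2
  c9: issue ADD r4<-Add3  regs: r0:18,r1:Mul1,r2:Add2,r3:-7,r4:Add3
  c10: stall  regs: r0:18,r1:Mul1,r2:Add2,r3:-7,r4:Add3
  c11: CDB Mul2=18; issue MUL r4<-Mul2  regs: r0:18,r1:Mul1,r2:Add2,r3:-7,r4:Mul2
  c12: -  regs: r0:18,r1:Mul1,r2:Add2,r3:-7,r4:Mul2
  c13: CDB Add1=-25  regs: r0:18,r1:Mul1,r2:Add2,r3:-7,r4:Mul2
  c14: -  regs: r0:18,r1:Mul1,r2:Add2,r3:-7,r4:Mul2
  c15: -  regs: r0:18,r1:Mul1,r2:Add2,r3:-7,r4:Mul2
  c16: -  regs: r0:18,r1:Mul1,r2:Add2,r3:-7,r4:Mul2
  c17: CDB Mul1=175  regs: r0:18,r1:175,r2:Add2,r3:-7,r4:Mul2

STATUS = VALUE 175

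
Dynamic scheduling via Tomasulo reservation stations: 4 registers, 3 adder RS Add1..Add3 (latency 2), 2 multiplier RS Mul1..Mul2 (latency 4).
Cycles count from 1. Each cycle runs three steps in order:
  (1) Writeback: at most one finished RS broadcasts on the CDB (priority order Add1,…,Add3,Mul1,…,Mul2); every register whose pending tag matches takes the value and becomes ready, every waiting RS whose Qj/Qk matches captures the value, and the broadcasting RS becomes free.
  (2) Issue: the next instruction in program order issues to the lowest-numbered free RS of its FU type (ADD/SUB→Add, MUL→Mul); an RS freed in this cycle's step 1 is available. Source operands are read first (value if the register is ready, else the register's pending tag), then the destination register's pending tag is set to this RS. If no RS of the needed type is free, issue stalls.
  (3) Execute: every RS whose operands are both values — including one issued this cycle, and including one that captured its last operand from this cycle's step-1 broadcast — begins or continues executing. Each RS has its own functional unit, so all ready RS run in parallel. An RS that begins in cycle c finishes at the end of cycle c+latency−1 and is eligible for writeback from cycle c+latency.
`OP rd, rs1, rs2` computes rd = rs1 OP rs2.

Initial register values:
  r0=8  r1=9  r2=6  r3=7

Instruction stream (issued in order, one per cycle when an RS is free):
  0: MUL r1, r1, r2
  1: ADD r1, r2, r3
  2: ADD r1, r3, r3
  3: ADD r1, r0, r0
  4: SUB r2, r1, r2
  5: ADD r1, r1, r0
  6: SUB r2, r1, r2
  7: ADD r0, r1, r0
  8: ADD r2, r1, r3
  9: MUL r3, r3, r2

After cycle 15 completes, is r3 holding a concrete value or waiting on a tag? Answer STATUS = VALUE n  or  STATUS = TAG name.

c1: issue MUL r1<-Mul1 | r0:8,r1:Mul1,r2:6,r3:7
c2: issue ADD r1<-Add1 | r0:8,r1:Add1,r2:6,r3:7
c3: issue ADD r1<-Add2 | r0:8,r1:Add2,r2:6,r3:7
c4: CDB Add1=13; issue ADD r1<-Add1 | r0:8,r1:Add1,r2:6,r3:7
c5: CDB Add2=14; issue SUB r2<-Add2 | r0:8,r1:Add1,r2:Add2,r3:7
c6: CDB Add1=16; issue ADD r1<-Add1 | r0:8,r1:Add1,r2:Add2,r3:7
c7: CDB Mul1=54; issue SUB r2<-Add3 | r0:8,r1:Add1,r2:Add3,r3:7
c8: CDB Add1=24; issue ADD r0<-Add1 | r0:Add1,r1:24,r2:Add3,r3:7
c9: CDB Add2=10; issue ADD r2<-Add2 | r0:Add1,r1:24,r2:Add2,r3:7
c10: CDB Add1=32; issue MUL r3<-Mul1 | r0:32,r1:24,r2:Add2,r3:Mul1
c11: CDB Add2=31 | r0:32,r1:24,r2:31,r3:Mul1
c12: CDB Add3=14 | r0:32,r1:24,r2:31,r3:Mul1
c13: - | r0:32,r1:24,r2:31,r3:Mul1
c14: - | r0:32,r1:24,r2:31,r3:Mul1
c15: CDB Mul1=217 | r0:32,r1:24,r2:31,r3:217

STATUS = VALUE 217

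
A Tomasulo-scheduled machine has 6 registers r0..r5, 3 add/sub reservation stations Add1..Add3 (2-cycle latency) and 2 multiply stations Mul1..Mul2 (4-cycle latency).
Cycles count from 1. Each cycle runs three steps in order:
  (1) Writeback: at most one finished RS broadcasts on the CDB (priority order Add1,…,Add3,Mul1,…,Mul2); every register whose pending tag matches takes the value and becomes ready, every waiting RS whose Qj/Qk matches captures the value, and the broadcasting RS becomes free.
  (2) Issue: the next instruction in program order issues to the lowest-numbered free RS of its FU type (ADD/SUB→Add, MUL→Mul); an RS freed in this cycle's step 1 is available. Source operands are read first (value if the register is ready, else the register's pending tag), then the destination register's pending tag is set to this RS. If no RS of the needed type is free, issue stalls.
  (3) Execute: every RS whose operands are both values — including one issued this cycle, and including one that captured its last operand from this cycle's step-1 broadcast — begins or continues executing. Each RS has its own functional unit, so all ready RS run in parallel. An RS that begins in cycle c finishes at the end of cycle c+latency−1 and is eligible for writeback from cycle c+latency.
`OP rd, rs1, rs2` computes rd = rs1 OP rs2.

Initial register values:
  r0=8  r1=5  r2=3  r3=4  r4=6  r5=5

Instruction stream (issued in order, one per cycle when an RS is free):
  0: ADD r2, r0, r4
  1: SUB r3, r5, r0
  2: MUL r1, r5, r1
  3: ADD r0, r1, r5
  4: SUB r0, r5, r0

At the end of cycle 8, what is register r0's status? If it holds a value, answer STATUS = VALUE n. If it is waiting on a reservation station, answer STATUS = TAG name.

STATUS = TAG Add2

cycle 1: issue ADD r2<-Add1 // r0:8,r1:5,r2:Add1,r3:4,r4:6,r5:5
cycle 2: issue SUB r3<-Add2 // r0:8,r1:5,r2:Add1,r3:Add2,r4:6,r5:5
cycle 3: CDB Add1=14; issue MUL r1<-Mul1 // r0:8,r1:Mul1,r2:14,r3:Add2,r4:6,r5:5
cycle 4: CDB Add2=-3; issue ADD r0<-Add1 // r0:Add1,r1:Mul1,r2:14,r3:-3,r4:6,r5:5
cycle 5: issue SUB r0<-Add2 // r0:Add2,r1:Mul1,r2:14,r3:-3,r4:6,r5:5
cycle 6: - // r0:Add2,r1:Mul1,r2:14,r3:-3,r4:6,r5:5
cycle 7: CDB Mul1=25 // r0:Add2,r1:25,r2:14,r3:-3,r4:6,r5:5
cycle 8: - // r0:Add2,r1:25,r2:14,r3:-3,r4:6,r5:5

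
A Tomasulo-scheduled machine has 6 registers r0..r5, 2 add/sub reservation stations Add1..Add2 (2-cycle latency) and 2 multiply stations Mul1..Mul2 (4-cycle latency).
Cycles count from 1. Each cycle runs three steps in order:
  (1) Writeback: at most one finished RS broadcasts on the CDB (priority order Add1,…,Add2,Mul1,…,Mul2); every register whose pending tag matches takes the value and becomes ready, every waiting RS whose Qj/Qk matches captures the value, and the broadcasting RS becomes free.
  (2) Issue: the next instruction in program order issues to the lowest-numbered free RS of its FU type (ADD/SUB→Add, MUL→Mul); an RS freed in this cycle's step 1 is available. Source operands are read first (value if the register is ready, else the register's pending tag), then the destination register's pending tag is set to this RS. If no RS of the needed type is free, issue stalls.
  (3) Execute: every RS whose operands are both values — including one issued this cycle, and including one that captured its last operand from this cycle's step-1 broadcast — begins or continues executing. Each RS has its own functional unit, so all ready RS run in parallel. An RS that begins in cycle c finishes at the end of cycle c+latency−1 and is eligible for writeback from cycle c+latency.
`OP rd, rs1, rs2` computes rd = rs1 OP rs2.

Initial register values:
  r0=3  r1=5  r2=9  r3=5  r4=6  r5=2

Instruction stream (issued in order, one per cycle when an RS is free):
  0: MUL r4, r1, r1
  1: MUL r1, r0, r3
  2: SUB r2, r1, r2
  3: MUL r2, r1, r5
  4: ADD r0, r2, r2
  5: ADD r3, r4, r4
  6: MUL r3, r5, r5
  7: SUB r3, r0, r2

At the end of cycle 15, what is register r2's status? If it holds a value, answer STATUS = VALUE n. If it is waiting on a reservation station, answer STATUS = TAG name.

STATUS = VALUE 30

  c1: issue MUL r4<-Mul1  regs: r0:3,r1:5,r2:9,r3:5,r4:Mul1,r5:2
  c2: issue MUL r1<-Mul2  regs: r0:3,r1:Mul2,r2:9,r3:5,r4:Mul1,r5:2
  c3: issue SUB r2<-Add1  regs: r0:3,r1:Mul2,r2:Add1,r3:5,r4:Mul1,r5:2
  c4: stall  regs: r0:3,r1:Mul2,r2:Add1,r3:5,r4:Mul1,r5:2
  c5: CDB Mul1=25; issue MUL r2<-Mul1  regs: r0:3,r1:Mul2,r2:Mul1,r3:5,r4:25,r5:2
  c6: CDB Mul2=15; issue ADD r0<-Add2  regs: r0:Add2,r1:15,r2:Mul1,r3:5,r4:25,r5:2
  c7: stall  regs: r0:Add2,r1:15,r2:Mul1,r3:5,r4:25,r5:2
  c8: CDB Add1=6; issue ADD r3<-Add1  regs: r0:Add2,r1:15,r2:Mul1,r3:Add1,r4:25,r5:2
  c9: issue MUL r3<-Mul2  regs: r0:Add2,r1:15,r2:Mul1,r3:Mul2,r4:25,r5:2
  c10: CDB Add1=50; issue SUB r3<-Add1  regs: r0:Add2,r1:15,r2:Mul1,r3:Add1,r4:25,r5:2
  c11: CDB Mul1=30  regs: r0:Add2,r1:15,r2:30,r3:Add1,r4:25,r5:2
  c12: -  regs: r0:Add2,r1:15,r2:30,r3:Add1,r4:25,r5:2
  c13: CDB Add2=60  regs: r0:60,r1:15,r2:30,r3:Add1,r4:25,r5:2
  c14: CDB Mul2=4  regs: r0:60,r1:15,r2:30,r3:Add1,r4:25,r5:2
  c15: CDB Add1=30  regs: r0:60,r1:15,r2:30,r3:30,r4:25,r5:2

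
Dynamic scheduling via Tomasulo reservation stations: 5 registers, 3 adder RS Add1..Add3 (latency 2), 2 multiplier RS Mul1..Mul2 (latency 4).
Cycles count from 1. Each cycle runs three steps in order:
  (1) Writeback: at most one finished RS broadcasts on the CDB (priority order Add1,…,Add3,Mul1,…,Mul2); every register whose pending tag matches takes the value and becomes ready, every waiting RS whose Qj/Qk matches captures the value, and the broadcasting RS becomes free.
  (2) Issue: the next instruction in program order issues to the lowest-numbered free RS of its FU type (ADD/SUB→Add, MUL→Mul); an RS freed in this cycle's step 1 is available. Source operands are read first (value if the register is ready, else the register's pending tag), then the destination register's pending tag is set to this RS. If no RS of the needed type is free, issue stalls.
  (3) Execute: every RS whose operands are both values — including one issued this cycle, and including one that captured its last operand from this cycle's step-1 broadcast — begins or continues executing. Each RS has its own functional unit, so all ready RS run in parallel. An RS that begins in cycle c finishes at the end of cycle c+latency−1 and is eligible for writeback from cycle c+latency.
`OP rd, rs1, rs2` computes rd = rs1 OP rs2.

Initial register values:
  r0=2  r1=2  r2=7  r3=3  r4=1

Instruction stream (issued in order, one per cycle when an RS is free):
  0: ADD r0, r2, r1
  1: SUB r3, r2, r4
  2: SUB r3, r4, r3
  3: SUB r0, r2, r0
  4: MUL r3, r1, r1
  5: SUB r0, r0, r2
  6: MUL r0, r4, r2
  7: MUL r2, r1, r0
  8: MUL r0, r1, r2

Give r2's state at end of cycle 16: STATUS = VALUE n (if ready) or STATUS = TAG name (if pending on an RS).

  c1: issue ADD r0<-Add1  regs: r0:Add1,r1:2,r2:7,r3:3,r4:1
  c2: issue SUB r3<-Add2  regs: r0:Add1,r1:2,r2:7,r3:Add2,r4:1
  c3: CDB Add1=9; issue SUB r3<-Add1  regs: r0:9,r1:2,r2:7,r3:Add1,r4:1
  c4: CDB Add2=6; issue SUB r0<-Add2  regs: r0:Add2,r1:2,r2:7,r3:Add1,r4:1
  c5: issue MUL r3<-Mul1  regs: r0:Add2,r1:2,r2:7,r3:Mul1,r4:1
  c6: CDB Add1=-5; issue SUB r0<-Add1  regs: r0:Add1,r1:2,r2:7,r3:Mul1,r4:1
  c7: CDB Add2=-2; issue MUL r0<-Mul2  regs: r0:Mul2,r1:2,r2:7,r3:Mul1,r4:1
  c8: stall  regs: r0:Mul2,r1:2,r2:7,r3:Mul1,r4:1
  c9: CDB Add1=-9; stall  regs: r0:Mul2,r1:2,r2:7,r3:Mul1,r4:1
  c10: CDB Mul1=4; issue MUL r2<-Mul1  regs: r0:Mul2,r1:2,r2:Mul1,r3:4,r4:1
  c11: CDB Mul2=7; issue MUL r0<-Mul2  regs: r0:Mul2,r1:2,r2:Mul1,r3:4,r4:1
  c12: -  regs: r0:Mul2,r1:2,r2:Mul1,r3:4,r4:1
  c13: -  regs: r0:Mul2,r1:2,r2:Mul1,r3:4,r4:1
  c14: -  regs: r0:Mul2,r1:2,r2:Mul1,r3:4,r4:1
  c15: CDB Mul1=14  regs: r0:Mul2,r1:2,r2:14,r3:4,r4:1
  c16: -  regs: r0:Mul2,r1:2,r2:14,r3:4,r4:1

STATUS = VALUE 14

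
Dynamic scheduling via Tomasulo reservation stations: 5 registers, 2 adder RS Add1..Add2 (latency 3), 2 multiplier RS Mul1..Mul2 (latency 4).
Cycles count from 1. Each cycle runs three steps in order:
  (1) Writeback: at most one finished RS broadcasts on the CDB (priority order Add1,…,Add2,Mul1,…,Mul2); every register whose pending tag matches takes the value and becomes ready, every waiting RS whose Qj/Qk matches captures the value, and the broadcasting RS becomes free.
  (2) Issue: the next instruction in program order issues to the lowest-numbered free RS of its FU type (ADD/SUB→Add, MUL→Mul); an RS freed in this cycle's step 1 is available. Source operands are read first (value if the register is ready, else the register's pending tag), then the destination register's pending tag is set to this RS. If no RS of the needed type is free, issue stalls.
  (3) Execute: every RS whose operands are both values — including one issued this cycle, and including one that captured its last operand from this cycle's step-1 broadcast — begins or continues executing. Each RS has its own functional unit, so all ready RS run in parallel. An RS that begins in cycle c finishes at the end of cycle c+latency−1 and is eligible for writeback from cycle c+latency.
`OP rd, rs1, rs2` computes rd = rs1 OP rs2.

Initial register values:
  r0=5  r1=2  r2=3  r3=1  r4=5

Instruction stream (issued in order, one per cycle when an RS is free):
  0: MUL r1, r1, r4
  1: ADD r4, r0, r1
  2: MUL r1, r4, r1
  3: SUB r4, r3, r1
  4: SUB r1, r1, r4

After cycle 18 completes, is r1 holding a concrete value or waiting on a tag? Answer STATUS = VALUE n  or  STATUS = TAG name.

STATUS = VALUE 299

c1: issue MUL r1<-Mul1 | r0:5,r1:Mul1,r2:3,r3:1,r4:5
c2: issue ADD r4<-Add1 | r0:5,r1:Mul1,r2:3,r3:1,r4:Add1
c3: issue MUL r1<-Mul2 | r0:5,r1:Mul2,r2:3,r3:1,r4:Add1
c4: issue SUB r4<-Add2 | r0:5,r1:Mul2,r2:3,r3:1,r4:Add2
c5: CDB Mul1=10; stall | r0:5,r1:Mul2,r2:3,r3:1,r4:Add2
c6: stall | r0:5,r1:Mul2,r2:3,r3:1,r4:Add2
c7: stall | r0:5,r1:Mul2,r2:3,r3:1,r4:Add2
c8: CDB Add1=15; issue SUB r1<-Add1 | r0:5,r1:Add1,r2:3,r3:1,r4:Add2
c9: - | r0:5,r1:Add1,r2:3,r3:1,r4:Add2
c10: - | r0:5,r1:Add1,r2:3,r3:1,r4:Add2
c11: - | r0:5,r1:Add1,r2:3,r3:1,r4:Add2
c12: CDB Mul2=150 | r0:5,r1:Add1,r2:3,r3:1,r4:Add2
c13: - | r0:5,r1:Add1,r2:3,r3:1,r4:Add2
c14: - | r0:5,r1:Add1,r2:3,r3:1,r4:Add2
c15: CDB Add2=-149 | r0:5,r1:Add1,r2:3,r3:1,r4:-149
c16: - | r0:5,r1:Add1,r2:3,r3:1,r4:-149
c17: - | r0:5,r1:Add1,r2:3,r3:1,r4:-149
c18: CDB Add1=299 | r0:5,r1:299,r2:3,r3:1,r4:-149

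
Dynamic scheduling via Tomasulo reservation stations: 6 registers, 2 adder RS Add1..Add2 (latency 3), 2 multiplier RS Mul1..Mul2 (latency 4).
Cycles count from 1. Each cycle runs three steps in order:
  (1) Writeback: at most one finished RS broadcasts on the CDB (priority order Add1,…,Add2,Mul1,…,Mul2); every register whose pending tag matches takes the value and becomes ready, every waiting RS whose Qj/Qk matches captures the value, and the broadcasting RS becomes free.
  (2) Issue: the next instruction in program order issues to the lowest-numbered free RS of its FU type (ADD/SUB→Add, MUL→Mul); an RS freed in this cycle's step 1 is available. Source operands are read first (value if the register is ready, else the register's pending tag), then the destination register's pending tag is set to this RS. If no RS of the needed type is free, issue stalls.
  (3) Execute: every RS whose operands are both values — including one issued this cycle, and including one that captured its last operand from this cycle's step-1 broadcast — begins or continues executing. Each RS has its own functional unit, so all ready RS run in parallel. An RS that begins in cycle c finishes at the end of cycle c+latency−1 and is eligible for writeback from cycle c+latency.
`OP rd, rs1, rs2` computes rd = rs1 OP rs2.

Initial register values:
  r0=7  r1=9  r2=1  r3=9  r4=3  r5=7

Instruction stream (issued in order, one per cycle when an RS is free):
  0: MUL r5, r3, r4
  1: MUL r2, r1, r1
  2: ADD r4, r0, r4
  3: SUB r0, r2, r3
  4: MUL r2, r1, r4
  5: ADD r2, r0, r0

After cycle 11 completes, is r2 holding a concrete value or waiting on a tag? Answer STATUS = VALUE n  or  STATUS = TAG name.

STATUS = TAG Add1

cycle 1: issue MUL r5<-Mul1 // r0:7,r1:9,r2:1,r3:9,r4:3,r5:Mul1
cycle 2: issue MUL r2<-Mul2 // r0:7,r1:9,r2:Mul2,r3:9,r4:3,r5:Mul1
cycle 3: issue ADD r4<-Add1 // r0:7,r1:9,r2:Mul2,r3:9,r4:Add1,r5:Mul1
cycle 4: issue SUB r0<-Add2 // r0:Add2,r1:9,r2:Mul2,r3:9,r4:Add1,r5:Mul1
cycle 5: CDB Mul1=27; issue MUL r2<-Mul1 // r0:Add2,r1:9,r2:Mul1,r3:9,r4:Add1,r5:27
cycle 6: CDB Add1=10; issue ADD r2<-Add1 // r0:Add2,r1:9,r2:Add1,r3:9,r4:10,r5:27
cycle 7: CDB Mul2=81 // r0:Add2,r1:9,r2:Add1,r3:9,r4:10,r5:27
cycle 8: - // r0:Add2,r1:9,r2:Add1,r3:9,r4:10,r5:27
cycle 9: - // r0:Add2,r1:9,r2:Add1,r3:9,r4:10,r5:27
cycle 10: CDB Add2=72 // r0:72,r1:9,r2:Add1,r3:9,r4:10,r5:27
cycle 11: CDB Mul1=90 // r0:72,r1:9,r2:Add1,r3:9,r4:10,r5:27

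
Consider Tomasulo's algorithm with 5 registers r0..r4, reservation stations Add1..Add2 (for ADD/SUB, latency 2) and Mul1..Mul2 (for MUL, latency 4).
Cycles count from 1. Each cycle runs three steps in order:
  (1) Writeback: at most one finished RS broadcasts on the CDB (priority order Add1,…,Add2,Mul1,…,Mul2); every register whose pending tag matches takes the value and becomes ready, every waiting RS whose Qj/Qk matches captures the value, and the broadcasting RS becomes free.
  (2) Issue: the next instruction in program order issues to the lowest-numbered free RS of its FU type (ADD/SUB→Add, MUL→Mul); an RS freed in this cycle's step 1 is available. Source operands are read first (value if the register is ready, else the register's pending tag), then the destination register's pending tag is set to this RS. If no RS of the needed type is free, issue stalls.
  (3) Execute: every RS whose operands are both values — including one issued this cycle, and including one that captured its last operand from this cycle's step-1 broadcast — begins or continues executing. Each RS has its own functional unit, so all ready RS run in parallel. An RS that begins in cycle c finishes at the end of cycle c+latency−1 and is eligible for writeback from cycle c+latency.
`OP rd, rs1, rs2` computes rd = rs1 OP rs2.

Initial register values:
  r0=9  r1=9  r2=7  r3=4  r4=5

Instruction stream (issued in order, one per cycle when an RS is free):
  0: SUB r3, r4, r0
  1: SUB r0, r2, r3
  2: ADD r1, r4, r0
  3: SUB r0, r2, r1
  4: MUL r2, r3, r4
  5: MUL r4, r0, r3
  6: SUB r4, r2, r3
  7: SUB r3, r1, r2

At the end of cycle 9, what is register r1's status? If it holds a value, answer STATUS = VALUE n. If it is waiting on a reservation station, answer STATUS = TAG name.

  c1: issue SUB r3<-Add1  regs: r0:9,r1:9,r2:7,r3:Add1,r4:5
  c2: issue SUB r0<-Add2  regs: r0:Add2,r1:9,r2:7,r3:Add1,r4:5
  c3: CDB Add1=-4; issue ADD r1<-Add1  regs: r0:Add2,r1:Add1,r2:7,r3:-4,r4:5
  c4: stall  regs: r0:Add2,r1:Add1,r2:7,r3:-4,r4:5
  c5: CDB Add2=11; issue SUB r0<-Add2  regs: r0:Add2,r1:Add1,r2:7,r3:-4,r4:5
  c6: issue MUL r2<-Mul1  regs: r0:Add2,r1:Add1,r2:Mul1,r3:-4,r4:5
  c7: CDB Add1=16; issue MUL r4<-Mul2  regs: r0:Add2,r1:16,r2:Mul1,r3:-4,r4:Mul2
  c8: issue SUB r4<-Add1  regs: r0:Add2,r1:16,r2:Mul1,r3:-4,r4:Add1
  c9: CDB Add2=-9; issue SUB r3<-Add2  regs: r0:-9,r1:16,r2:Mul1,r3:Add2,r4:Add1

STATUS = VALUE 16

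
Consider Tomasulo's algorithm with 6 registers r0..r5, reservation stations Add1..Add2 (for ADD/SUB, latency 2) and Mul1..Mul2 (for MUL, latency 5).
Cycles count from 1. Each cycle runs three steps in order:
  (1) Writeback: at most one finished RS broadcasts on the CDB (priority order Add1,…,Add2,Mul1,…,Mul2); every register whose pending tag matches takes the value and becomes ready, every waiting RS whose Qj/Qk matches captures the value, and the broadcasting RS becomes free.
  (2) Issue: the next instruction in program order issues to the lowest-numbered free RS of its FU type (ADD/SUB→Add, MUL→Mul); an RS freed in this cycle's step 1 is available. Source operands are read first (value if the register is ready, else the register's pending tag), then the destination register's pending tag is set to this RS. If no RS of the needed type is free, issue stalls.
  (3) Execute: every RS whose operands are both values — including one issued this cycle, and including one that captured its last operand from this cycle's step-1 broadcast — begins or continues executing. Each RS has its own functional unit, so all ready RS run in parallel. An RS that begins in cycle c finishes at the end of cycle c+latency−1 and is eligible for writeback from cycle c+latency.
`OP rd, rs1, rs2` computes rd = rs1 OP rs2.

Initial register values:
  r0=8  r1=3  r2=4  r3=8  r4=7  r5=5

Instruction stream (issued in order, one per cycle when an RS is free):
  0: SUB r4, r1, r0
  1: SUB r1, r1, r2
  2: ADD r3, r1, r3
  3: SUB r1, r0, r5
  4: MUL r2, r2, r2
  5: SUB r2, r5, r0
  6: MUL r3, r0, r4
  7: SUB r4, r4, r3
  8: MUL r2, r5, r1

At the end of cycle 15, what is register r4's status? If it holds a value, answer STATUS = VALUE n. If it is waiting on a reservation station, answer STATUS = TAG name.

cycle 1: issue SUB r4<-Add1 // r0:8,r1:3,r2:4,r3:8,r4:Add1,r5:5
cycle 2: issue SUB r1<-Add2 // r0:8,r1:Add2,r2:4,r3:8,r4:Add1,r5:5
cycle 3: CDB Add1=-5; issue ADD r3<-Add1 // r0:8,r1:Add2,r2:4,r3:Add1,r4:-5,r5:5
cycle 4: CDB Add2=-1; issue SUB r1<-Add2 // r0:8,r1:Add2,r2:4,r3:Add1,r4:-5,r5:5
cycle 5: issue MUL r2<-Mul1 // r0:8,r1:Add2,r2:Mul1,r3:Add1,r4:-5,r5:5
cycle 6: CDB Add1=7; issue SUB r2<-Add1 // r0:8,r1:Add2,r2:Add1,r3:7,r4:-5,r5:5
cycle 7: CDB Add2=3; issue MUL r3<-Mul2 // r0:8,r1:3,r2:Add1,r3:Mul2,r4:-5,r5:5
cycle 8: CDB Add1=-3; issue SUB r4<-Add1 // r0:8,r1:3,r2:-3,r3:Mul2,r4:Add1,r5:5
cycle 9: stall // r0:8,r1:3,r2:-3,r3:Mul2,r4:Add1,r5:5
cycle 10: CDB Mul1=16; issue MUL r2<-Mul1 // r0:8,r1:3,r2:Mul1,r3:Mul2,r4:Add1,r5:5
cycle 11: - // r0:8,r1:3,r2:Mul1,r3:Mul2,r4:Add1,r5:5
cycle 12: CDB Mul2=-40 // r0:8,r1:3,r2:Mul1,r3:-40,r4:Add1,r5:5
cycle 13: - // r0:8,r1:3,r2:Mul1,r3:-40,r4:Add1,r5:5
cycle 14: CDB Add1=35 // r0:8,r1:3,r2:Mul1,r3:-40,r4:35,r5:5
cycle 15: CDB Mul1=15 // r0:8,r1:3,r2:15,r3:-40,r4:35,r5:5

STATUS = VALUE 35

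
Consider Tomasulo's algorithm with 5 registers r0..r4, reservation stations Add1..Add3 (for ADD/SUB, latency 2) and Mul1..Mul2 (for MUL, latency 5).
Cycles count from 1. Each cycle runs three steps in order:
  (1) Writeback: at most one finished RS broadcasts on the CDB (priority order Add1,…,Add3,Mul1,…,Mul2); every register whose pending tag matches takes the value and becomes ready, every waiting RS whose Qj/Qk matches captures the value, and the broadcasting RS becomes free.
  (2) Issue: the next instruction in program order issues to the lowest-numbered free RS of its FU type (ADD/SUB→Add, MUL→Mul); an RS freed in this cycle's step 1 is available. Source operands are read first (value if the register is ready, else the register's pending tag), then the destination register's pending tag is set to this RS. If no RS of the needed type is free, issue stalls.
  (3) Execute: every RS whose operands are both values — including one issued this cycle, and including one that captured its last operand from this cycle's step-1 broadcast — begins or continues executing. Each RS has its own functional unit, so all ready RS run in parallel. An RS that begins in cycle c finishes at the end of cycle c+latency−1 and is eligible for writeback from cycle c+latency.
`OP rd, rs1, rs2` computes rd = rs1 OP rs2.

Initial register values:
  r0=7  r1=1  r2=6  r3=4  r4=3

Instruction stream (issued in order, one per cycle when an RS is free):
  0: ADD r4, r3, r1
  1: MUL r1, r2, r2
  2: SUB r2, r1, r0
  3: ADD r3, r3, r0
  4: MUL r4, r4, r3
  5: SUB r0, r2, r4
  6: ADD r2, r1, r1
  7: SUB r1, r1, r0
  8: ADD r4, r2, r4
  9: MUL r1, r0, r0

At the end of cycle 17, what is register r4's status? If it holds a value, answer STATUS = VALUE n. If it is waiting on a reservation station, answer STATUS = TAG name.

cycle 1: issue ADD r4<-Add1 // r0:7,r1:1,r2:6,r3:4,r4:Add1
cycle 2: issue MUL r1<-Mul1 // r0:7,r1:Mul1,r2:6,r3:4,r4:Add1
cycle 3: CDB Add1=5; issue SUB r2<-Add1 // r0:7,r1:Mul1,r2:Add1,r3:4,r4:5
cycle 4: issue ADD r3<-Add2 // r0:7,r1:Mul1,r2:Add1,r3:Add2,r4:5
cycle 5: issue MUL r4<-Mul2 // r0:7,r1:Mul1,r2:Add1,r3:Add2,r4:Mul2
cycle 6: CDB Add2=11; issue SUB r0<-Add2 // r0:Add2,r1:Mul1,r2:Add1,r3:11,r4:Mul2
cycle 7: CDB Mul1=36; issue ADD r2<-Add3 // r0:Add2,r1:36,r2:Add3,r3:11,r4:Mul2
cycle 8: stall // r0:Add2,r1:36,r2:Add3,r3:11,r4:Mul2
cycle 9: CDB Add1=29; issue SUB r1<-Add1 // r0:Add2,r1:Add1,r2:Add3,r3:11,r4:Mul2
cycle 10: CDB Add3=72; issue ADD r4<-Add3 // r0:Add2,r1:Add1,r2:72,r3:11,r4:Add3
cycle 11: CDB Mul2=55; issue MUL r1<-Mul1 // r0:Add2,r1:Mul1,r2:72,r3:11,r4:Add3
cycle 12: - // r0:Add2,r1:Mul1,r2:72,r3:11,r4:Add3
cycle 13: CDB Add2=-26 // r0:-26,r1:Mul1,r2:72,r3:11,r4:Add3
cycle 14: CDB Add3=127 // r0:-26,r1:Mul1,r2:72,r3:11,r4:127
cycle 15: CDB Add1=62 // r0:-26,r1:Mul1,r2:72,r3:11,r4:127
cycle 16: - // r0:-26,r1:Mul1,r2:72,r3:11,r4:127
cycle 17: - // r0:-26,r1:Mul1,r2:72,r3:11,r4:127

STATUS = VALUE 127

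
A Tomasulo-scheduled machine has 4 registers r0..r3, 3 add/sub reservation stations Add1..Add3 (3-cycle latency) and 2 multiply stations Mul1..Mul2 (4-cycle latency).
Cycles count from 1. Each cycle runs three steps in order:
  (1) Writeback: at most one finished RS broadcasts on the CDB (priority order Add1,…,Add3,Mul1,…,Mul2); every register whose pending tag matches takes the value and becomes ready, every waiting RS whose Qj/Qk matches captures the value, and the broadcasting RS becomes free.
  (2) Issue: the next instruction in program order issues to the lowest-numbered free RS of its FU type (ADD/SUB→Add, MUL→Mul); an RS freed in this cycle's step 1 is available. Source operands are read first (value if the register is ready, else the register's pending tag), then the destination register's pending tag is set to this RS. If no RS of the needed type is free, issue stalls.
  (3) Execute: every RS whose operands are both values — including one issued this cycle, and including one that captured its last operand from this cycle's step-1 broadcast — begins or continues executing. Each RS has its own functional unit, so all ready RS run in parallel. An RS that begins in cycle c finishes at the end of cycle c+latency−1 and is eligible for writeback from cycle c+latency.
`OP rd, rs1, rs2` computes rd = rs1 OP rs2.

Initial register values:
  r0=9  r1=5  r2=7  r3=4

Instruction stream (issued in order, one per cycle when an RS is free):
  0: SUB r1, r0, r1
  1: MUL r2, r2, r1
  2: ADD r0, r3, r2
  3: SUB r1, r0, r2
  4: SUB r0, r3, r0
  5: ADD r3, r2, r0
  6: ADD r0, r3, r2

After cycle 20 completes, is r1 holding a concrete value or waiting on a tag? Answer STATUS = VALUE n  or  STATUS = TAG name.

  c1: issue SUB r1<-Add1  regs: r0:9,r1:Add1,r2:7,r3:4
  c2: issue MUL r2<-Mul1  regs: r0:9,r1:Add1,r2:Mul1,r3:4
  c3: issue ADD r0<-Add2  regs: r0:Add2,r1:Add1,r2:Mul1,r3:4
  c4: CDB Add1=4; issue SUB r1<-Add1  regs: r0:Add2,r1:Add1,r2:Mul1,r3:4
  c5: issue SUB r0<-Add3  regs: r0:Add3,r1:Add1,r2:Mul1,r3:4
  c6: stall  regs: r0:Add3,r1:Add1,r2:Mul1,r3:4
  c7: stall  regs: r0:Add3,r1:Add1,r2:Mul1,r3:4
  c8: CDB Mul1=28; stall  regs: r0:Add3,r1:Add1,r2:28,r3:4
  c9: stall  regs: r0:Add3,r1:Add1,r2:28,r3:4
  c10: stall  regs: r0:Add3,r1:Add1,r2:28,r3:4
  c11: CDB Add2=32; issue ADD r3<-Add2  regs: r0:Add3,r1:Add1,r2:28,r3:Add2
  c12: stall  regs: r0:Add3,r1:Add1,r2:28,r3:Add2
  c13: stall  regs: r0:Add3,r1:Add1,r2:28,r3:Add2
  c14: CDB Add1=4; issue ADD r0<-Add1  regs: r0:Add1,r1:4,r2:28,r3:Add2
  c15: CDB Add3=-28  regs: r0:Add1,r1:4,r2:28,r3:Add2
  c16: -  regs: r0:Add1,r1:4,r2:28,r3:Add2
  c17: -  regs: r0:Add1,r1:4,r2:28,r3:Add2
  c18: CDB Add2=0  regs: r0:Add1,r1:4,r2:28,r3:0
  c19: -  regs: r0:Add1,r1:4,r2:28,r3:0
  c20: -  regs: r0:Add1,r1:4,r2:28,r3:0

STATUS = VALUE 4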